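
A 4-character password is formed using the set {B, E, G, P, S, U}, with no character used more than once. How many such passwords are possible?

With no repetition, fill the 4 characters in order: 6 choices, then 5, down to 3.
6 × 5 × 4 × 3 = 360.

360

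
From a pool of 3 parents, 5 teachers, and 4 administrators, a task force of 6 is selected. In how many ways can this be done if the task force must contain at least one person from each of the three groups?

With no constraint there are C(12,6) = 924 possible selections.
Subtract selections that omit an entire group: no parents → C(9,6) = 84; no teachers → C(7,6) = 7; no administrators → C(8,6) = 28.
Add back selections omitting two groups (i.e. drawn from a single group): C(3,6) + C(5,6) + C(4,6) = 0.
By inclusion–exclusion: 924 − 119 + 0 = 805.

805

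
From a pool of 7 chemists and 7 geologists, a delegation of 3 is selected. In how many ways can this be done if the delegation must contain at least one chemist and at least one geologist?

294

With no constraint there are C(14,3) = 364 possible selections.
Subtract selections that omit an entire group: no chemists → C(7,3) = 35; no geologists → C(7,3) = 35.
Both groups omitted at once is impossible, so 364 − 70 = 294.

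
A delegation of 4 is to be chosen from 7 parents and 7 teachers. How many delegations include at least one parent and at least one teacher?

Total 4-person selections from all 14: C(14,4) = 1001.
Selections missing a whole group: no parents → C(7,4) = 35; no teachers → C(7,4) = 35.
Both groups omitted at once is impossible, so 1001 − 70 = 931.

931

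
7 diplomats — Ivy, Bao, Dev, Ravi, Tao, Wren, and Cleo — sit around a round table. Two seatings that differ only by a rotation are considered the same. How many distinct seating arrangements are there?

Around a circle, 7 distinct people have 7!/7 = (6)! = 720 rotationally distinct seatings.

720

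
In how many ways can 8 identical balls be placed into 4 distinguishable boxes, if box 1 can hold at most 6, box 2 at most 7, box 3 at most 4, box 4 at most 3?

By stars and bars, unrestricted non-negative solutions to x_1+…+x_4 = 8 number C(8+3,3) = 165.
Subtract solutions that violate a single cap (substitute x_i' = x_i − (cap_i+1)): x_1 ≥ 7 gives C(4,3) = 4; x_2 ≥ 8 gives C(3,3) = 1; x_3 ≥ 5 gives C(6,3) = 20; x_4 ≥ 4 gives C(7,3) = 35. Together 60.
No two caps can be exceeded simultaneously, so the pair terms are all 0.
By inclusion–exclusion the count is 165 − 60 + 0 = 105.

105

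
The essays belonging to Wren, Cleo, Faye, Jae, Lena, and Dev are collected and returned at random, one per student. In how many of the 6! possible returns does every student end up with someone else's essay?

This is the derangement count D_6: permutations of 6 items with no fixed point.
By inclusion–exclusion this is Σ_{j=0}^{6} (−1)^j C(6,j)·(6−j)!.
Computing: 720 − 720 + 360 − 120 + 30 − 6 + 1 = 265.

265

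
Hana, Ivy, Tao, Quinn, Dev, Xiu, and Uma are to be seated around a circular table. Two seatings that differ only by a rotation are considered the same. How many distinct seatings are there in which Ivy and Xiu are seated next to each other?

240

Treat {Ivy, Xiu} as one unit (2 internal orders) and seat the resulting 6 units around the table: (5)! circular arrangements.
So 2 × (5)! = 2 × 120 = 240.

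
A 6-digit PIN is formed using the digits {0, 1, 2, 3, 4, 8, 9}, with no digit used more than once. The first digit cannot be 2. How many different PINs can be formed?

The first digit has 7−1 = 6 choices (anything except 2).
The remaining 5 digits are filled from the other 6 symbols without repetition: 6 × 5 × 4 × 3 × 2 = 720.
Total: 6 × 720 = 4320.

4320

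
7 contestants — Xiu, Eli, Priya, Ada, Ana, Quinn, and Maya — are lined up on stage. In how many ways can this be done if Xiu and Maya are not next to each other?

3600

There are 7! = 5040 arrangements in all. If Xiu and Maya are adjacent, merging them into one block gives 2·(6)! = 1440 arrangements.
So 5040 − 1440 = 3600 arrangements keep them apart.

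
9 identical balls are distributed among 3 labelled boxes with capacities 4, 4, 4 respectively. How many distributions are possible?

10

Without the upper bounds there are C(11,2) = 55 ways to split 9 among 3 boxes.
Subtract solutions that violate a single cap (substitute x_i' = x_i − (cap_i+1)): x_1 ≥ 5 gives C(6,2) = 15; x_2 ≥ 5 gives C(6,2) = 15; x_3 ≥ 5 gives C(6,2) = 15. Together 45.
No two caps can be exceeded simultaneously, so the pair terms are all 0.
By inclusion–exclusion the count is 55 − 45 + 0 = 10.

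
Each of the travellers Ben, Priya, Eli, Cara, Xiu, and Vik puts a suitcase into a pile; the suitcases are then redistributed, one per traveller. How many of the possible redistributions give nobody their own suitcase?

This is the derangement count D_6: permutations of 6 items with no fixed point.
By inclusion–exclusion this is Σ_{j=0}^{6} (−1)^j C(6,j)·(6−j)!.
Computing: 720 − 720 + 360 − 120 + 30 − 6 + 1 = 265.

265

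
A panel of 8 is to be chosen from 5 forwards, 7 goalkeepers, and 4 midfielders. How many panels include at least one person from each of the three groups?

12201

Unrestricted: C(16,8) = 12870 ways to pick any 8 of the 16.
Selections missing a whole group: no forwards → C(11,8) = 165; no goalkeepers → C(9,8) = 9; no midfielders → C(12,8) = 495.
Add back selections omitting two groups (i.e. drawn from a single group): C(5,8) + C(7,8) + C(4,8) = 0.
By inclusion–exclusion: 12870 − 669 + 0 = 12201.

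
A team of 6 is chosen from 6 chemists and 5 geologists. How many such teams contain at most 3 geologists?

381

Split by how many geologists are chosen (0 through 3).
Sum: C(5,0)·C(6,6) + C(5,1)·C(6,5) + C(5,2)·C(6,4) + C(5,3)·C(6,3) = 1 + 30 + 150 + 200 = 381.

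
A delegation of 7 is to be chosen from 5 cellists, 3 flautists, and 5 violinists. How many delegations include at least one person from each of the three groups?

With no constraint there are C(13,7) = 1716 possible selections.
Selections missing a whole group: no cellists → C(8,7) = 8; no flautists → C(10,7) = 120; no violinists → C(8,7) = 8.
Add back selections omitting two groups (i.e. drawn from a single group): C(5,7) + C(3,7) + C(5,7) = 0.
By inclusion–exclusion: 1716 − 136 + 0 = 1580.

1580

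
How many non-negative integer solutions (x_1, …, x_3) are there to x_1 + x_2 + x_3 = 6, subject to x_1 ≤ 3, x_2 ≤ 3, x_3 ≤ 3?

Ignoring the caps, the number of non-negative solutions to x_1+…+x_3 = 6 is C(8,2) = 28.
Subtract solutions that violate a single cap (substitute x_i' = x_i − (cap_i+1)): x_1 ≥ 4 gives C(4,2) = 6; x_2 ≥ 4 gives C(4,2) = 6; x_3 ≥ 4 gives C(4,2) = 6. Together 18.
No two caps can be exceeded simultaneously, so the pair terms are all 0.
By inclusion–exclusion the count is 28 − 18 + 0 = 10.

10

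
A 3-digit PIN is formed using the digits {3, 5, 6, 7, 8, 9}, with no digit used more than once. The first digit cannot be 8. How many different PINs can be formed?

100

The first digit has 6−1 = 5 choices (anything except 8).
The remaining 2 digits are filled from the other 5 symbols without repetition: 5 × 4 = 20.
Total: 5 × 20 = 100.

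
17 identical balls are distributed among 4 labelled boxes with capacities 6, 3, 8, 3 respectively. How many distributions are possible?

Ignoring the caps, the number of non-negative solutions to x_1+…+x_4 = 17 is C(20,3) = 1140.
Subtract solutions that violate a single cap (substitute x_i' = x_i − (cap_i+1)): x_1 ≥ 7 gives C(13,3) = 286; x_2 ≥ 4 gives C(16,3) = 560; x_3 ≥ 9 gives C(11,3) = 165; x_4 ≥ 4 gives C(16,3) = 560. Together 1571.
Add back pairs where two caps are both exceeded: 84 + 4 + 84 + 35 + 220 + 35 = 462.
Subtract triples: 0 + 10 + 0 + 1 = 11.
By inclusion–exclusion the count is 1140 − 1571 + 462 − 11 = 20.

20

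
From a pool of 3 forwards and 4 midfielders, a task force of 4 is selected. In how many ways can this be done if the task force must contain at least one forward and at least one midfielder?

34

Unrestricted: C(7,4) = 35 ways to pick any 4 of the 7.
Subtract selections that omit an entire group: no forwards → C(4,4) = 1; no midfielders → C(3,4) = 0.
Both groups omitted at once is impossible, so 35 − 1 = 34.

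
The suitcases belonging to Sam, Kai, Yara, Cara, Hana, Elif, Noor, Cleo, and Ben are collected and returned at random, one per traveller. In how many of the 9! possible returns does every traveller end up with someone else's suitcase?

133496

Let Aᵢ be the assignments in which traveller i gets their own suitcase. We want the size of the complement of A₁∪…∪A_9.
By inclusion–exclusion this is Σ_{j=0}^{9} (−1)^j C(9,j)·(9−j)!.
Computing: 362880 − 362880 + 181440 − 60480 + 15120 − 3024 + 504 − 72 + 9 − 1 = 133496.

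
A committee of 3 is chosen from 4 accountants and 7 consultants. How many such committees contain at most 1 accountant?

119

Split by how many accountants are chosen (0 through 1).
Sum: C(4,0)·C(7,3) + C(4,1)·C(7,2) = 35 + 84 = 119.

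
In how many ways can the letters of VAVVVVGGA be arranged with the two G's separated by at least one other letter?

588

There are 9!/(5!·2!·2!) = 756 arrangements of VAVVVVGGA in total.
Arrangements with the G's together: treat GG as one letter, giving (8)!/(5!·2!) = 168.
Hence 756 − 168 = 588.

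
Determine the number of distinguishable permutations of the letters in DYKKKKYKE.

1512

The 9 letters of DYKKKKYKE have repeats: K appearing 5 times and Y appearing twice.
So there are 9! / (5!·2!) = 1512 distinguishable arrangements.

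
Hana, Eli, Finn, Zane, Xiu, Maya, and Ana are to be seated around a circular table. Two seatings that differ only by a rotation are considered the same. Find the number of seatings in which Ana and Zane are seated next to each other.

240

Treat {Ana, Zane} as one unit (2 internal orders) and seat the resulting 6 units around the table: (5)! circular arrangements.
So 2 × (5)! = 2 × 120 = 240.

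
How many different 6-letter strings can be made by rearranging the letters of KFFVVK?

90

KFFVVK has 6 letters with F appearing twice, K appearing twice, and V appearing twice.
Dividing 6! = 720 by 2!·2!·2! = 8 for the repeated letters gives 90.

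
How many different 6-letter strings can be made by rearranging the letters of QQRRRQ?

20

The 6 letters of QQRRRQ have repeats: Q appearing 3 times and R appearing 3 times.
So there are 6! / (3!·3!) = 20 distinguishable arrangements.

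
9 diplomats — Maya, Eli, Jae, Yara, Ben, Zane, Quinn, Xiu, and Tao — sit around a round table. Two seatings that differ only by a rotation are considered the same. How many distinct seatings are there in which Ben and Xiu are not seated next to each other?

Without the restriction there are (8)! = 40320 seatings.
Those with Ben next to Xiu: fuse the pair into one unit and seat 8 units around a circle — 2·(7)! = 10080.
Subtracting, 40320 − 10080 = 30240.

30240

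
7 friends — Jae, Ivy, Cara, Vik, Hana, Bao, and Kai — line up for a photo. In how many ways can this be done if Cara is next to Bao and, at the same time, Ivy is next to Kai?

480

Treat {Cara,Bao} as one block (2 orders) and {Ivy,Kai} as another (2 orders).
That leaves 5 units to arrange: 2 × 2 × 5! = 4 × 120 = 480.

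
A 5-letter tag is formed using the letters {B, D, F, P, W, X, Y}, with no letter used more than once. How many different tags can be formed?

With no repetition, fill the 5 letters in order: 7 choices, then 6, down to 3.
7 × 6 × 5 × 4 × 3 = 2520.

2520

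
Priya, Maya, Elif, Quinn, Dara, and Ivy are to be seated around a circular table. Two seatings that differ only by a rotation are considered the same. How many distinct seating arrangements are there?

120

Around a circle, 6 distinct people have 6!/6 = (5)! = 120 rotationally distinct seatings.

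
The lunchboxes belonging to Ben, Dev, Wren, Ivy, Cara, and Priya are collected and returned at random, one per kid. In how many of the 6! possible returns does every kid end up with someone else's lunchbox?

265

Count assignments avoiding every fixed point. For any j of the 6 kids fixed to their own lunchbox, the other 6−j can be arranged in (6−j)! ways.
By inclusion–exclusion this is Σ_{j=0}^{6} (−1)^j C(6,j)·(6−j)!.
Computing: 720 − 720 + 360 − 120 + 30 − 6 + 1 = 265.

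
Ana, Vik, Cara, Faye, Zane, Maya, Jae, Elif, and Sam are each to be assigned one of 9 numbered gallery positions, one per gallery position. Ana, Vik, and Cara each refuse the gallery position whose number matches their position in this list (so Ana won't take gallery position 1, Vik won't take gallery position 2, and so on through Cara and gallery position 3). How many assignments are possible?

256320

Let Aᵢ (for i ∈ {1, 2, 3}) be the placements that put person i in their forbidden gallery position. Any j of these fix j positions, leaving (9−j)! ways to fill the rest, and there are C(3,j) ways to pick which j.
By inclusion–exclusion, the number of valid placements is Σ_{j=0}^{3} (−1)^j C(3,j)·(9−j)!.
Computing: 362880 − 120960 + 15120 − 720 = 256320.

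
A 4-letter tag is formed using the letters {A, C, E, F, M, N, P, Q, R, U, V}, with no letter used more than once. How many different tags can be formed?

With no repetition, fill the 4 letters in order: 11 choices, then 10, down to 8.
That product is 11 × 10 × 9 × 8 = 7920.

7920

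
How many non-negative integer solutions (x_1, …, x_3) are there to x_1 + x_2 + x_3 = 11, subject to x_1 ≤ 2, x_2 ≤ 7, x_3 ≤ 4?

Ignoring the caps, the number of non-negative solutions to x_1+…+x_3 = 11 is C(13,2) = 78.
Subtract solutions that violate a single cap (substitute x_i' = x_i − (cap_i+1)): x_1 ≥ 3 gives C(10,2) = 45; x_2 ≥ 8 gives C(5,2) = 10; x_3 ≥ 5 gives C(8,2) = 28. Together 83.
Add back pairs where two caps are both exceeded: 1 + 10 + 0 = 11.
By inclusion–exclusion the count is 78 − 83 + 11 = 6.

6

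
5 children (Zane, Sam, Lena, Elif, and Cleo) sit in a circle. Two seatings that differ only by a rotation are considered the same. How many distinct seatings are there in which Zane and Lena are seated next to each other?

12

Treat {Zane, Lena} as one unit (2 internal orders) and seat the resulting 4 units around the table: (3)! circular arrangements.
So 2 × (3)! = 2 × 6 = 12.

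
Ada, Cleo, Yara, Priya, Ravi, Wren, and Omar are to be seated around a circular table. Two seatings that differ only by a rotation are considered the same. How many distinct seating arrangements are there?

Fix one person's seat to break rotational symmetry; the remaining 6 people can be arranged in (6)! = 720 ways.

720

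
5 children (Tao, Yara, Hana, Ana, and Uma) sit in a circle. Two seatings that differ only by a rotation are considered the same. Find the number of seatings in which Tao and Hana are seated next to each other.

12

Treat {Tao, Hana} as one unit (2 internal orders) and seat the resulting 4 units around the table: (3)! circular arrangements.
So 2 × (3)! = 2 × 6 = 12.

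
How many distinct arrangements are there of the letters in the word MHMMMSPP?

The 8 letters of MHMMMSPP have repeats: M appearing 4 times and P appearing twice.
Dividing 8! = 40320 by 4!·2! = 48 for the repeated letters gives 840.

840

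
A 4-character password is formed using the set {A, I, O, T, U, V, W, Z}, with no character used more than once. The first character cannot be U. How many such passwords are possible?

1470

The first character has 8−1 = 7 choices (anything except U).
The remaining 3 characters are filled from the other 7 symbols without repetition: 7 × 6 × 5 = 210.
Total: 7 × 210 = 1470.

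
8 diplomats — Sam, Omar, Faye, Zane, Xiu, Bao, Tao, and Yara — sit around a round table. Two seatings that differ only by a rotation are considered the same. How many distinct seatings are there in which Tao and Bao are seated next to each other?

Glue Tao and Bao into a block (2 internal orders). Seating 7 units around a circle gives (6)! arrangements.
So 2 × (6)! = 2 × 720 = 1440.

1440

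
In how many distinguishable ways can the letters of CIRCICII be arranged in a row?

CIRCICII has 8 letters with C appearing 3 times and I appearing 4 times.
The number of distinct arrangements is 8!/(4!·3!) = 40320/144 = 280.

280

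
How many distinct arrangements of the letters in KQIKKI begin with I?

20

With the first slot taken by I, it remains to arrange the other 5 letters (KQKKI).
Those 5 letters have K appearing 3 times, giving (5)!/(3!) = 20.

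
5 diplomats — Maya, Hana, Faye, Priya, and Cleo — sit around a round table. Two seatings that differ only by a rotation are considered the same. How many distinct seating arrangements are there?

Around a circle, 5 distinct people have 5!/5 = (4)! = 24 rotationally distinct seatings.

24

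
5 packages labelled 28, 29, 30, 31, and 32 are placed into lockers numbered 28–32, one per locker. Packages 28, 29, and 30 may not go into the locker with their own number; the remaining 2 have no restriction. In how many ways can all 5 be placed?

Let Aᵢ (for i ∈ {28, 29, 30}) be the placements that put package i in its forbidden locker. Any j of these fix j positions, leaving (5−j)! ways to fill the rest, and there are C(3,j) ways to pick which j.
By inclusion–exclusion, the number of valid placements is Σ_{j=0}^{3} (−1)^j C(3,j)·(5−j)!.
Computing: 120 − 72 + 18 − 2 = 64.

64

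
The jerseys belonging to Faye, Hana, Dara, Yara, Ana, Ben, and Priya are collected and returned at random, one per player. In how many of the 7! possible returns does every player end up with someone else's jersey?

1854

This is the derangement count D_7: permutations of 7 items with no fixed point.
By inclusion–exclusion this is Σ_{j=0}^{7} (−1)^j C(7,j)·(7−j)!.
Computing: 5040 − 5040 + 2520 − 840 + 210 − 42 + 7 − 1 = 1854.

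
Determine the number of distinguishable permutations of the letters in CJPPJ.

The 5 letters of CJPPJ have repeats: J appearing twice and P appearing twice.
Dividing 5! = 120 by 2!·2! = 4 for the repeated letters gives 30.

30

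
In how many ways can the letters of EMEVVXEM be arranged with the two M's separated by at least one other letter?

Total arrangements of EMEVVXEM: 8!/(3!·2!·2!) = 1680.
Arrangements with the M's together: treat MM as one letter, giving (7)!/(3!·2!) = 420.
Hence 1680 − 420 = 1260.

1260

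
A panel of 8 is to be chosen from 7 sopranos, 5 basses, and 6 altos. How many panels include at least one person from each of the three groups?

Unrestricted: C(18,8) = 43758 ways to pick any 8 of the 18.
Selections missing a whole group: no sopranos → C(11,8) = 165; no basses → C(13,8) = 1287; no altos → C(12,8) = 495.
Add back selections omitting two groups (i.e. drawn from a single group): C(7,8) + C(5,8) + C(6,8) = 0.
By inclusion–exclusion: 43758 − 1947 + 0 = 41811.

41811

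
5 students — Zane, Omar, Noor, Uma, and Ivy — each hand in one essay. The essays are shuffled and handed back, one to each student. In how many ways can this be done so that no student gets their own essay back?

Count assignments avoiding every fixed point. For any j of the 5 students fixed to their own essay, the other 5−j can be arranged in (5−j)! ways.
By inclusion–exclusion this is Σ_{j=0}^{5} (−1)^j C(5,j)·(5−j)!.
Computing: 120 − 120 + 60 − 20 + 5 − 1 = 44.

44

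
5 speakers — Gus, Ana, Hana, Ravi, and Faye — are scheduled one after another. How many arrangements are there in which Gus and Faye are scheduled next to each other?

Treat {Gus, Faye} as a single unit. There are 4 units to order, and the pair itself can be ordered 2 ways.
That gives 2 × 4! = 2 × 24 = 48.

48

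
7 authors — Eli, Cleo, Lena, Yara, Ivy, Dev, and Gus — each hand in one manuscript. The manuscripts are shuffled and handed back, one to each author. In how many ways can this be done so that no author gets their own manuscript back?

Let Aᵢ be the assignments in which author i gets their own manuscript. We want the size of the complement of A₁∪…∪A_7.
By inclusion–exclusion this is Σ_{j=0}^{7} (−1)^j C(7,j)·(7−j)!.
Computing: 5040 − 5040 + 2520 − 840 + 210 − 42 + 7 − 1 = 1854.

1854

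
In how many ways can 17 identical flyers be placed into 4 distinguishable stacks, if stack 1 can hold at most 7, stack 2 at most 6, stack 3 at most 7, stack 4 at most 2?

By stars and bars, unrestricted non-negative solutions to x_1+…+x_4 = 17 number C(17+3,3) = 1140.
Subtract solutions that violate a single cap (substitute x_i' = x_i − (cap_i+1)): x_1 ≥ 8 gives C(12,3) = 220; x_2 ≥ 7 gives C(13,3) = 286; x_3 ≥ 8 gives C(12,3) = 220; x_4 ≥ 3 gives C(17,3) = 680. Together 1406.
Add back pairs where two caps are both exceeded: 10 + 4 + 84 + 10 + 120 + 84 = 312.
By inclusion–exclusion the count is 1140 − 1406 + 312 = 46.

46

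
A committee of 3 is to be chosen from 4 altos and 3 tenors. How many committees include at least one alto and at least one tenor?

30

Unrestricted: C(7,3) = 35 ways to pick any 3 of the 7.
Subtract selections that omit an entire group: no altos → C(3,3) = 1; no tenors → C(4,3) = 4.
Both groups omitted at once is impossible, so 35 − 5 = 30.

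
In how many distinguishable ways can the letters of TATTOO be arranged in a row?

Letter multiplicities in TATTOO: A×1, O×2, T×3.
So there are 6! / (3!·2!) = 60 distinguishable arrangements.

60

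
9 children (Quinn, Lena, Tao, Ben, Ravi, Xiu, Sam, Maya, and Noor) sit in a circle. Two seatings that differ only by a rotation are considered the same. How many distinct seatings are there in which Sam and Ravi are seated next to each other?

10080

Glue Sam and Ravi into a block (2 internal orders). Seating 8 units around a circle gives (7)! arrangements.
So 2 × (7)! = 2 × 5040 = 10080.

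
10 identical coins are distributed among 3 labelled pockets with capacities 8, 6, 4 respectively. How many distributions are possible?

By stars and bars, unrestricted non-negative solutions to x_1+…+x_3 = 10 number C(10+2,2) = 66.
Subtract solutions that violate a single cap (substitute x_i' = x_i − (cap_i+1)): x_1 ≥ 9 gives C(3,2) = 3; x_2 ≥ 7 gives C(5,2) = 10; x_3 ≥ 5 gives C(7,2) = 21. Together 34.
No two caps can be exceeded simultaneously, so the pair terms are all 0.
By inclusion–exclusion the count is 66 − 34 + 0 = 32.

32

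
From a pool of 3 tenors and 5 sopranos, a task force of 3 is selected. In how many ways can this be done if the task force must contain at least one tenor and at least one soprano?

45

With no constraint there are C(8,3) = 56 possible selections.
Subtract selections that omit an entire group: no tenors → C(5,3) = 10; no sopranos → C(3,3) = 1.
Both groups omitted at once is impossible, so 56 − 11 = 45.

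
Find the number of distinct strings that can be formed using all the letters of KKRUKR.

Letter multiplicities in KKRUKR: K×3, R×2, U×1.
The number of distinct arrangements is 6!/(3!·2!) = 720/12 = 60.

60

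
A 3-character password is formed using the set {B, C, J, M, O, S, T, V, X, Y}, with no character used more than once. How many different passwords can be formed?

With no repetition, fill the 3 characters in order: 10 choices, then 9, down to 8.
That product is 10 × 9 × 8 = 720.

720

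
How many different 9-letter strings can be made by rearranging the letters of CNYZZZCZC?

2520

Letter multiplicities in CNYZZZCZC: C×3, N×1, Y×1, Z×4.
Dividing 9! = 362880 by 4!·3! = 144 for the repeated letters gives 2520.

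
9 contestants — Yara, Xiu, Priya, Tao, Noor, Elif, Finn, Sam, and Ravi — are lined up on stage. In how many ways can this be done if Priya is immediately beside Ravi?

Treat {Priya, Ravi} as a single unit. There are 8 units to order, and the pair itself can be ordered 2 ways.
So the count is 2·(8)! = 80640.

80640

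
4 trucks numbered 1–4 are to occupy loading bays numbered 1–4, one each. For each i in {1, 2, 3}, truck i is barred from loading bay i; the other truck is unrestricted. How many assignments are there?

Let Aᵢ (for i ∈ {1, 2, 3}) be the placements that put truck i in its forbidden loading bay. Any j of these fix j positions, leaving (4−j)! ways to fill the rest, and there are C(3,j) ways to pick which j.
By inclusion–exclusion, the number of valid placements is Σ_{j=0}^{3} (−1)^j C(3,j)·(4−j)!.
Computing: 24 − 18 + 6 − 1 = 11.

11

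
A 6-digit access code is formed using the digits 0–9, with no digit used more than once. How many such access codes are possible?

151200

This is a permutation of 6 out of 10: P(10,6) = 10!/4!.
That product is 10 × 9 × 8 × 7 × 6 × 5 = 151200.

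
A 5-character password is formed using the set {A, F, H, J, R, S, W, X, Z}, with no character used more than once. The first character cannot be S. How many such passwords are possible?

13440

The first character has 9−1 = 8 choices (anything except S).
The remaining 4 characters are filled from the other 8 symbols without repetition: 8 × 7 × 6 × 5 = 1680.
Total: 8 × 1680 = 13440.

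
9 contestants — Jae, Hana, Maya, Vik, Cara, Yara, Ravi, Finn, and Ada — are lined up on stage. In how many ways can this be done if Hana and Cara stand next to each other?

80640

Treat {Hana, Cara} as a single unit. There are 8 units to order, and the pair itself can be ordered 2 ways.
That gives 2 × 8! = 2 × 40320 = 80640.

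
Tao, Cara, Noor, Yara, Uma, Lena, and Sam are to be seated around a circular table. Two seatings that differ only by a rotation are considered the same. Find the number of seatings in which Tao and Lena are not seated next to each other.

480

All circular seatings of 7 people number (6)! = 720.
Seatings with Tao beside Lena: treat them as a block with 2 internal orders, giving 2 × (5)! = 240.
Subtracting, 720 − 240 = 480.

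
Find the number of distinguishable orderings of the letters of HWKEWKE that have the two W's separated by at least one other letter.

450

There are 7!/(2!·2!·2!) = 630 arrangements of HWKEWKE in total.
If the two W's are adjacent, glue them into one block, leaving 6 items to arrange: (6)!/(2!·2!) = 180 ways.
Hence 630 − 180 = 450.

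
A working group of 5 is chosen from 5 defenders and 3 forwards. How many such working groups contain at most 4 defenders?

Split by how many defenders are chosen (0 through 4).
Sum: C(5,0)·C(3,5) + C(5,1)·C(3,4) + C(5,2)·C(3,3) + C(5,3)·C(3,2) + C(5,4)·C(3,1) = 0 + 0 + 10 + 30 + 15 = 55.

55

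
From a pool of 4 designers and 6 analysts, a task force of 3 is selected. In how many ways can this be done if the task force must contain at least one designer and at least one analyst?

Unrestricted: C(10,3) = 120 ways to pick any 3 of the 10.
Subtract selections that omit an entire group: no designers → C(6,3) = 20; no analysts → C(4,3) = 4.
Both groups omitted at once is impossible, so 120 − 24 = 96.

96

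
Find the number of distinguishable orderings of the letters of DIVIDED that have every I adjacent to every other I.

Treat the 2 copies of I as a single block. The multiset to arrange is then {II, D, D, D, E, V}, 6 items in all.
That gives (6)!/(3!) = 120 arrangements.

120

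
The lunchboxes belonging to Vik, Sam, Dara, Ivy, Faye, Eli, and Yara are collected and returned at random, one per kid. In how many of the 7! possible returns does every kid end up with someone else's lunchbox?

1854

This is the derangement count D_7: permutations of 7 items with no fixed point.
By inclusion–exclusion this is Σ_{j=0}^{7} (−1)^j C(7,j)·(7−j)!.
Computing: 5040 − 5040 + 2520 − 840 + 210 − 42 + 7 − 1 = 1854.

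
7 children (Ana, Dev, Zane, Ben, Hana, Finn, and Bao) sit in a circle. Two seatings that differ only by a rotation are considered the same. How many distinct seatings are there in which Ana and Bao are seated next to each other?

Glue Ana and Bao into a block (2 internal orders). Seating 6 units around a circle gives (5)! arrangements.
So 2 × (5)! = 2 × 120 = 240.

240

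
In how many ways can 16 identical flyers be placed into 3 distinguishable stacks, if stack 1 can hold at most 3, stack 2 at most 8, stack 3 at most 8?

10

Without the upper bounds there are C(18,2) = 153 ways to split 16 among 3 stacks.
Subtract solutions that violate a single cap (substitute x_i' = x_i − (cap_i+1)): x_1 ≥ 4 gives C(14,2) = 91; x_2 ≥ 9 gives C(9,2) = 36; x_3 ≥ 9 gives C(9,2) = 36. Together 163.
Add back pairs where two caps are both exceeded: 10 + 10 + 0 = 20.
By inclusion–exclusion the count is 153 − 163 + 20 = 10.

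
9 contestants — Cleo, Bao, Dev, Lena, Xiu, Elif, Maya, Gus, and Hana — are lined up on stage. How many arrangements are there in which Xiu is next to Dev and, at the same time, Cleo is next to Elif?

Treat {Xiu,Dev} as one block (2 orders) and {Cleo,Elif} as another (2 orders).
That leaves 7 units to arrange: 2 × 2 × 7! = 4 × 5040 = 20160.

20160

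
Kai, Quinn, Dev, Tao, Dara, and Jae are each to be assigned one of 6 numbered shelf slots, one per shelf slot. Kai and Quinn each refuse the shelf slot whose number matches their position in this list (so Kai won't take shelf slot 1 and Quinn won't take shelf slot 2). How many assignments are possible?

Let Aᵢ (for i ∈ {1, 2}) be the placements that put person i in their forbidden shelf slot. Any j of these fix j positions, leaving (6−j)! ways to fill the rest, and there are C(2,j) ways to pick which j.
By inclusion–exclusion, the number of valid placements is Σ_{j=0}^{2} (−1)^j C(2,j)·(6−j)!.
Computing: 720 − 240 + 24 = 504.

504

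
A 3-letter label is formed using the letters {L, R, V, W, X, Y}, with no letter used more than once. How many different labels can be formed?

120

With no repetition, fill the 3 letters in order: 6 choices, then 5, down to 4.
6 × 5 × 4 = 120.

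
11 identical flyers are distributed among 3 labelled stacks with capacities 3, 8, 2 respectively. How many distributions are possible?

Ignoring the caps, the number of non-negative solutions to x_1+…+x_3 = 11 is C(13,2) = 78.
Subtract solutions that violate a single cap (substitute x_i' = x_i − (cap_i+1)): x_1 ≥ 4 gives C(9,2) = 36; x_2 ≥ 9 gives C(4,2) = 6; x_3 ≥ 3 gives C(10,2) = 45. Together 87.
Add back pairs where two caps are both exceeded: 0 + 15 + 0 = 15.
By inclusion–exclusion the count is 78 − 87 + 15 = 6.

6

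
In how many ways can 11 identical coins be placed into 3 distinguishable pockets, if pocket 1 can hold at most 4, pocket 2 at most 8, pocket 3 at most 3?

By stars and bars, unrestricted non-negative solutions to x_1+…+x_3 = 11 number C(11+2,2) = 78.
Subtract solutions that violate a single cap (substitute x_i' = x_i − (cap_i+1)): x_1 ≥ 5 gives C(8,2) = 28; x_2 ≥ 9 gives C(4,2) = 6; x_3 ≥ 4 gives C(9,2) = 36. Together 70.
Add back pairs where two caps are both exceeded: 0 + 6 + 0 = 6.
By inclusion–exclusion the count is 78 − 70 + 6 = 14.

14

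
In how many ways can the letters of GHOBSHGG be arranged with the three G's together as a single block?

360

Treat the 3 copies of G as a single block. The multiset to arrange is then {GGG, B, H, H, O, S}, 6 items in all.
That gives (6)!/(2!) = 360 arrangements.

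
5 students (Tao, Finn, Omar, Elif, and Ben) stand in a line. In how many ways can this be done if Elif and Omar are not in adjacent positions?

72

Of the 5! = 120 arrangements, those with Elif and Omar adjacent number 2 × 4! = 48 (treat the pair as a block with 2 internal orders).
Complementary counting: 120 − 48 = 72.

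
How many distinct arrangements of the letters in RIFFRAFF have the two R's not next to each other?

630

Total arrangements of RIFFRAFF: 8!/(4!·2!) = 840.
Arrangements with the R's together: treat RR as one letter, giving (7)!/(4!) = 210.
Hence 840 − 210 = 630.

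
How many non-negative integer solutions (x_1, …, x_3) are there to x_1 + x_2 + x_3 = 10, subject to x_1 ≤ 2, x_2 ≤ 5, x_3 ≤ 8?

By stars and bars, unrestricted non-negative solutions to x_1+…+x_3 = 10 number C(10+2,2) = 66.
Subtract solutions that violate a single cap (substitute x_i' = x_i − (cap_i+1)): x_1 ≥ 3 gives C(9,2) = 36; x_2 ≥ 6 gives C(6,2) = 15; x_3 ≥ 9 gives C(3,2) = 3. Together 54.
Add back pairs where two caps are both exceeded: 3 + 0 + 0 = 3.
By inclusion–exclusion the count is 66 − 54 + 3 = 15.

15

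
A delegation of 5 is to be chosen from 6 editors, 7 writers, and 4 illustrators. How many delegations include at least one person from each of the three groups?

4214

With no constraint there are C(17,5) = 6188 possible selections.
Selections missing a whole group: no editors → C(11,5) = 462; no writers → C(10,5) = 252; no illustrators → C(13,5) = 1287.
Add back selections omitting two groups (i.e. drawn from a single group): C(6,5) + C(7,5) + C(4,5) = 27.
By inclusion–exclusion: 6188 − 2001 + 27 = 4214.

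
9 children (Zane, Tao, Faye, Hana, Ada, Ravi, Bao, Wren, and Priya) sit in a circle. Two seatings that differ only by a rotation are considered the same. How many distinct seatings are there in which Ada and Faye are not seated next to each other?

Without the restriction there are (8)! = 40320 seatings.
Seatings with Ada beside Faye: treat them as a block with 2 internal orders, giving 2 × (7)! = 10080.
Subtracting, 40320 − 10080 = 30240.

30240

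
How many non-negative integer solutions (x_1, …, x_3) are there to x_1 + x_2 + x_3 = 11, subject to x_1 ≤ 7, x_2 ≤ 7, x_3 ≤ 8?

52

By stars and bars, unrestricted non-negative solutions to x_1+…+x_3 = 11 number C(11+2,2) = 78.
Subtract solutions that violate a single cap (substitute x_i' = x_i − (cap_i+1)): x_1 ≥ 8 gives C(5,2) = 10; x_2 ≥ 8 gives C(5,2) = 10; x_3 ≥ 9 gives C(4,2) = 6. Together 26.
No two caps can be exceeded simultaneously, so the pair terms are all 0.
By inclusion–exclusion the count is 78 − 26 + 0 = 52.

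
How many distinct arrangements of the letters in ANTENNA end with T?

Fix T in the last position and arrange the remaining 6 letters.
Those 6 letters have A appearing twice and N appearing 3 times, giving (6)!/(3!·2!) = 60.

60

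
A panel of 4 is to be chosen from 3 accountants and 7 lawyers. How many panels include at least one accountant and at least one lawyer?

Total 4-person selections from all 10: C(10,4) = 210.
Subtract selections that omit an entire group: no accountants → C(7,4) = 35; no lawyers → C(3,4) = 0.
Both groups omitted at once is impossible, so 210 − 35 = 175.

175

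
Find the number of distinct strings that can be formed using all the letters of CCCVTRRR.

1120

Letter multiplicities in CCCVTRRR: C×3, R×3, T×1, V×1.
The number of distinct arrangements is 8!/(3!·3!) = 40320/36 = 1120.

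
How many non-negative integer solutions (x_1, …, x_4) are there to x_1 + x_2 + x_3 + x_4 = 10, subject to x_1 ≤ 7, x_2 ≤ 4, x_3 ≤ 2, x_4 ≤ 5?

79

Ignoring the caps, the number of non-negative solutions to x_1+…+x_4 = 10 is C(13,3) = 286.
Subtract solutions that violate a single cap (substitute x_i' = x_i − (cap_i+1)): x_1 ≥ 8 gives C(5,3) = 10; x_2 ≥ 5 gives C(8,3) = 56; x_3 ≥ 3 gives C(10,3) = 120; x_4 ≥ 6 gives C(7,3) = 35. Together 221.
Add back pairs where two caps are both exceeded: 0 + 0 + 0 + 10 + 0 + 4 = 14.
By inclusion–exclusion the count is 286 − 221 + 14 = 79.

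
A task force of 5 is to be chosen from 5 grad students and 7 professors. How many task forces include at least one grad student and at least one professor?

Total 5-person selections from all 12: C(12,5) = 792.
Subtract selections that omit an entire group: no grad students → C(7,5) = 21; no professors → C(5,5) = 1.
Both groups omitted at once is impossible, so 792 − 22 = 770.

770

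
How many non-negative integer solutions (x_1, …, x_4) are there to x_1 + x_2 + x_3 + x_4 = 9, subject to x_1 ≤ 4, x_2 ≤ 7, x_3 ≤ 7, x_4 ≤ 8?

Without the upper bounds there are C(12,3) = 220 ways to split 9 among 4 variables.
Subtract solutions that violate a single cap (substitute x_i' = x_i − (cap_i+1)): x_1 ≥ 5 gives C(7,3) = 35; x_2 ≥ 8 gives C(4,3) = 4; x_3 ≥ 8 gives C(4,3) = 4; x_4 ≥ 9 gives C(3,3) = 1. Together 44.
No two caps can be exceeded simultaneously, so the pair terms are all 0.
By inclusion–exclusion the count is 220 − 44 + 0 = 176.

176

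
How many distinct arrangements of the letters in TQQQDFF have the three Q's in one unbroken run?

Treat the 3 copies of Q as a single block. The multiset to arrange is then {QQQ, D, F, F, T}, 5 items in all.
That gives (5)!/(2!) = 60 arrangements.

60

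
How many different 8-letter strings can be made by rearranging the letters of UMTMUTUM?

560

Letter multiplicities in UMTMUTUM: M×3, T×2, U×3.
The number of distinct arrangements is 8!/(3!·3!·2!) = 40320/72 = 560.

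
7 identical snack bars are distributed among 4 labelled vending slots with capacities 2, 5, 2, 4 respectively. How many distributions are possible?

Without the upper bounds there are C(10,3) = 120 ways to split 7 among 4 vending slots.
Subtract solutions that violate a single cap (substitute x_i' = x_i − (cap_i+1)): x_1 ≥ 3 gives C(7,3) = 35; x_2 ≥ 6 gives C(4,3) = 4; x_3 ≥ 3 gives C(7,3) = 35; x_4 ≥ 5 gives C(5,3) = 10. Together 84.
Add back pairs where two caps are both exceeded: 0 + 4 + 0 + 0 + 0 + 0 = 4.
By inclusion–exclusion the count is 120 − 84 + 4 = 40.

40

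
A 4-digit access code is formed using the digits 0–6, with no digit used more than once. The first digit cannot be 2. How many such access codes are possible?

720

The first digit has 7−1 = 6 choices (anything except 2).
The remaining 3 digits are filled from the other 6 symbols without repetition: 6 × 5 × 4 = 120.
Total: 6 × 120 = 720.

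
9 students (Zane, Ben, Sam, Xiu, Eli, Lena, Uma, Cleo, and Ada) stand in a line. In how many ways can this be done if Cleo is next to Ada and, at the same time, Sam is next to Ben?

20160

Treat {Cleo,Ada} as one block (2 orders) and {Sam,Ben} as another (2 orders).
That leaves 7 units to arrange: 2 × 2 × 7! = 4 × 5040 = 20160.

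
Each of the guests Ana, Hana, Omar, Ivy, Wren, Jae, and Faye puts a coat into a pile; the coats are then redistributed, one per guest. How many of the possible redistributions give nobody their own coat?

1854

This is the derangement count D_7: permutations of 7 items with no fixed point.
By inclusion–exclusion this is Σ_{j=0}^{7} (−1)^j C(7,j)·(7−j)!.
Computing: 5040 − 5040 + 2520 − 840 + 210 − 42 + 7 − 1 = 1854.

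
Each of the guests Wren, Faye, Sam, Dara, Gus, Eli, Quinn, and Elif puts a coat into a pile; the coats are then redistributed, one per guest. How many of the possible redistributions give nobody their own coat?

This is the derangement count D_8: permutations of 8 items with no fixed point.
By inclusion–exclusion this is Σ_{j=0}^{8} (−1)^j C(8,j)·(8−j)!.
Computing: 40320 − 40320 + 20160 − 6720 + 1680 − 336 + 56 − 8 + 1 = 14833.

14833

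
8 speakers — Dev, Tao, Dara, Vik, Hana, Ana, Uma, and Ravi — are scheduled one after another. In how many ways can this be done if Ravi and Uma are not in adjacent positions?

There are 8! = 40320 arrangements in all. If Ravi and Uma are adjacent, merging them into one block gives 2·(7)! = 10080 arrangements.
So 40320 − 10080 = 30240 arrangements keep them apart.

30240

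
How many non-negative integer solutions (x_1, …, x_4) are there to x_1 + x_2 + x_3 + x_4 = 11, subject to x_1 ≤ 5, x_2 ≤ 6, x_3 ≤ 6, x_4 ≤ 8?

228

By stars and bars, unrestricted non-negative solutions to x_1+…+x_4 = 11 number C(11+3,3) = 364.
Subtract solutions that violate a single cap (substitute x_i' = x_i − (cap_i+1)): x_1 ≥ 6 gives C(8,3) = 56; x_2 ≥ 7 gives C(7,3) = 35; x_3 ≥ 7 gives C(7,3) = 35; x_4 ≥ 9 gives C(5,3) = 10. Together 136.
No two caps can be exceeded simultaneously, so the pair terms are all 0.
By inclusion–exclusion the count is 364 − 136 + 0 = 228.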